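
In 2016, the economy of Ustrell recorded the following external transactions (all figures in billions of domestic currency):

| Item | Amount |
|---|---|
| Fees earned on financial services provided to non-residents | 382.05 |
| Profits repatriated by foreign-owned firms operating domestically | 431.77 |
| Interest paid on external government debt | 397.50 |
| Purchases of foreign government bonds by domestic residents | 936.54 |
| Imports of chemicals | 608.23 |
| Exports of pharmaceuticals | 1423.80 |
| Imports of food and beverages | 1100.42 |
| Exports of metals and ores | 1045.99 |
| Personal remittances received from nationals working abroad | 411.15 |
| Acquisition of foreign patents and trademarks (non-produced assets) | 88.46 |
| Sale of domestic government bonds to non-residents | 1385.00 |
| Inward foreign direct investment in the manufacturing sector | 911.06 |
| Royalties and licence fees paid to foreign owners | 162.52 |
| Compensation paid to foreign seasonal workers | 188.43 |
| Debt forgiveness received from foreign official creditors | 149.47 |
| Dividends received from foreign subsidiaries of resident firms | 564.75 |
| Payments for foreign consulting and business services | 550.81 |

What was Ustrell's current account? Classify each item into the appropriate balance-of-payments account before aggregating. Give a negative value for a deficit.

388.06

Goods: 1045.99 - 1100.42 - 608.23 + 1423.80 = 761.14
Services: -550.81 - 162.52 + 382.05 = -331.28
Primary income: -431.77 - 397.50 + 564.75 - 188.43 = -452.95
Secondary income: 411.15
Current account = 761.14 + (-331.28) + (-452.95) + 411.15 = 388.06
(Excluded from the current account — financial account: purchases of foreign government bonds by domestic residents 936.54, sale of domestic government bonds to non-residents 1385.00, inward foreign direct investment in the manufacturing sector 911.06; capital account: acquisition of foreign patents and trademarks (non-produced assets) 88.46, debt forgiveness received from foreign official creditors 149.47.)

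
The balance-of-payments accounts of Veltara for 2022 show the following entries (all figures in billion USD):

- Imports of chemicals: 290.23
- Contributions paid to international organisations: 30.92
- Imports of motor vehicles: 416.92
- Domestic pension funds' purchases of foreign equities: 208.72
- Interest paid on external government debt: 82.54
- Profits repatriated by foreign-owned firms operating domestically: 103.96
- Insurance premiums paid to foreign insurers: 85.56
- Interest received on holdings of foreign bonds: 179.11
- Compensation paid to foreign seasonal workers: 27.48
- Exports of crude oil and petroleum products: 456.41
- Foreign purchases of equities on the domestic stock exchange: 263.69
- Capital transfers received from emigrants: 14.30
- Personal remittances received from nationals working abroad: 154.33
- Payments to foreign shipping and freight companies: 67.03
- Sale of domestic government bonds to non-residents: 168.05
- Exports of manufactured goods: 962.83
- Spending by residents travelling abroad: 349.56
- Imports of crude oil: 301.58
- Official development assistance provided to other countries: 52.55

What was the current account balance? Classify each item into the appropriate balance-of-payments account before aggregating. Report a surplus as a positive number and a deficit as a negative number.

Goods: 456.41 + 962.83 - 416.92 - 301.58 - 290.23 = 410.51
Services: -349.56 - 67.03 - 85.56 = -502.15
Primary income: 179.11 - 82.54 - 103.96 - 27.48 = -34.87
Secondary income: -52.55 - 30.92 + 154.33 = 70.86
Current account = 410.51 + (-502.15) + (-34.87) + 70.86 = -55.65
(Excluded from the current account — financial account: domestic pension funds' purchases of foreign equities 208.72, foreign purchases of equities on the domestic stock exchange 263.69, sale of domestic government bonds to non-residents 168.05; capital account: capital transfers received from emigrants 14.30.)

-55.65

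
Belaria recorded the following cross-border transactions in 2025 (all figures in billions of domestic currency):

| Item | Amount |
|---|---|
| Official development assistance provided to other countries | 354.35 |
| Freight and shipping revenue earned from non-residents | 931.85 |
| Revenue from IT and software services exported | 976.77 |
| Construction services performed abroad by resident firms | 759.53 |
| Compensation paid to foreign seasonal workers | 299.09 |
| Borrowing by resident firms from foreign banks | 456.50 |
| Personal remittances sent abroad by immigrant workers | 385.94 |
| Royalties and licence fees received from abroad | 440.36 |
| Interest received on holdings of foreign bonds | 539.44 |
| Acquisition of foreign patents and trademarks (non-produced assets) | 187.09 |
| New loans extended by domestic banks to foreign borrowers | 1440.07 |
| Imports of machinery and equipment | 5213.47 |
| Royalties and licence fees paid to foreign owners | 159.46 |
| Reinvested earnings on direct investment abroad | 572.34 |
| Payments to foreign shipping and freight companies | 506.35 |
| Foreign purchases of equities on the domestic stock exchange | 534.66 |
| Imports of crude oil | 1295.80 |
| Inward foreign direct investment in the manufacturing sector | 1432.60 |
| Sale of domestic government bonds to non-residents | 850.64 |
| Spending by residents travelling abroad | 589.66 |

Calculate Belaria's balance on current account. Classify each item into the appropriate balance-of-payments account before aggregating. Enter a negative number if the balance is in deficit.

-4583.83

Goods: -1295.80 - 5213.47 = -6509.27
Services: -506.35 + 976.77 - 159.46 + 759.53 + 931.85 - 589.66 + 440.36 = 1853.04
Primary income: -299.09 + 572.34 + 539.44 = 812.69
Secondary income: -354.35 - 385.94 = -740.29
Current account = (-6509.27) + 1853.04 + 812.69 + (-740.29) = -4583.83
(Excluded from the current account — financial account: borrowing by resident firms from foreign banks 456.50, new loans extended by domestic banks to foreign borrowers 1440.07, foreign purchases of equities on the domestic stock exchange 534.66, inward foreign direct investment in the manufacturing sector 1432.60, sale of domestic government bonds to non-residents 850.64; capital account: acquisition of foreign patents and trademarks (non-produced assets) 187.09.)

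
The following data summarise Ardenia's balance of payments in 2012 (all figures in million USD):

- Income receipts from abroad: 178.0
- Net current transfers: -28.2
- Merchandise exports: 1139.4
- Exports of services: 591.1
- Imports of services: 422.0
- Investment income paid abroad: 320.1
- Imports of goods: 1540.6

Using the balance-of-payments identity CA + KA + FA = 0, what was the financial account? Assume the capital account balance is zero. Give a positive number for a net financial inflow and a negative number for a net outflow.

Goods balance = 1139.4 - 1540.6 = -401.2
Services balance = 591.1 - 422.0 = 169.1
Trade balance (goods + services) = -401.2 + 169.1 = -232.1
Net primary income = 178.0 - 320.1 = -142.1
Net secondary income = -28.2
Current account = -232.1 + (-142.1) + (-28.2) = -402.4
Financial account = -(-402.4) = 402.4

402.4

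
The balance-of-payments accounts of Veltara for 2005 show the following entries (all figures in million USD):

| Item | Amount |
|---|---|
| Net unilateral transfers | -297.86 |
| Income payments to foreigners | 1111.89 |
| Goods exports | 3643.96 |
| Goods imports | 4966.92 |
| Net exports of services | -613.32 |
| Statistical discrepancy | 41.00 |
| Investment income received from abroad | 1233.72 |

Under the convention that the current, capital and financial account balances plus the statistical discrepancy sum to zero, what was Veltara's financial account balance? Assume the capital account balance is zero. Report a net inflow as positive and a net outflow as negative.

Goods balance = 3643.96 - 4966.92 = -1322.96
Services balance = -613.32
Trade balance (goods + services) = -1322.96 + (-613.32) = -1936.28
Net primary income = 1233.72 - 1111.89 = 121.83
Net secondary income = -297.86
Current account = -1936.28 + 121.83 + (-297.86) = -2112.31
Financial account = -(-2112.31 + 41.00) = 2071.31

2071.31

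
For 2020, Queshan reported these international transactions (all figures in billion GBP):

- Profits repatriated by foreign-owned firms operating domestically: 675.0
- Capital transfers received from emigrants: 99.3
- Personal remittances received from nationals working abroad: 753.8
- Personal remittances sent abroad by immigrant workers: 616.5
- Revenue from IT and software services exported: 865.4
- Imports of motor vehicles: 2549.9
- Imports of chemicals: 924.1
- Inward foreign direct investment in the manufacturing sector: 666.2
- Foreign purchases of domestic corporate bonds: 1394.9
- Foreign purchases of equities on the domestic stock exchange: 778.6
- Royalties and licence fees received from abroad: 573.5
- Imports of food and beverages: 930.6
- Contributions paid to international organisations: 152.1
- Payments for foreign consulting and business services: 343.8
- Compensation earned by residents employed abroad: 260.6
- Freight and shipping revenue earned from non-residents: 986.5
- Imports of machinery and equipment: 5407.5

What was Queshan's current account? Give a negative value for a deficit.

Goods: -930.6 - 2549.9 - 924.1 - 5407.5 = -9812.1
Services: 986.5 - 343.8 + 573.5 + 865.4 = 2081.6
Primary income: 260.6 - 675.0 = -414.4
Secondary income: -616.5 - 152.1 + 753.8 = -14.8
Current account = (-9812.1) + 2081.6 + (-414.4) + (-14.8) = -8159.7
(Excluded from the current account — capital account: capital transfers received from emigrants 99.3; financial account: inward foreign direct investment in the manufacturing sector 666.2, foreign purchases of domestic corporate bonds 1394.9, foreign purchases of equities on the domestic stock exchange 778.6.)

-8159.7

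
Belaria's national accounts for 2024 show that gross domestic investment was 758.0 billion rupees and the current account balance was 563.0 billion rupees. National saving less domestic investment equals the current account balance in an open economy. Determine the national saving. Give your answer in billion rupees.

1321.0

S = I + CA = 758.0 + 563.0 = 1321.0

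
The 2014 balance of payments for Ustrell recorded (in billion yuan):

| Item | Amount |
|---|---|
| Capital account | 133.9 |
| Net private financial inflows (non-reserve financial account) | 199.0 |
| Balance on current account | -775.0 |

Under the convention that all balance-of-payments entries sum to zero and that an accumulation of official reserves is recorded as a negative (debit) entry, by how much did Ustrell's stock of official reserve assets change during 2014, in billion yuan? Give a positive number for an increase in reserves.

Official reserve transactions balance = -((-775.0) + 133.9 + 199.0) = 442.1
An accumulation of reserves is recorded as a debit (negative entry), so the change in the stock of reserves is the negative of that balance.
Change in official reserves = -(442.1) = -442.1

-442.1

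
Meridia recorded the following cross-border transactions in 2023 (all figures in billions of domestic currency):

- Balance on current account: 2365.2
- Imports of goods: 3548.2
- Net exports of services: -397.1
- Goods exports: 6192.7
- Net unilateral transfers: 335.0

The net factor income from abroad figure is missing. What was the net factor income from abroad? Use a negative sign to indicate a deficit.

Current account = goods balance + services balance + net primary income + net secondary income
Sum of the known components = 2582.4
Net factor income from abroad = CA - (known components) = 2365.2 - 2582.4 = -217.2

-217.2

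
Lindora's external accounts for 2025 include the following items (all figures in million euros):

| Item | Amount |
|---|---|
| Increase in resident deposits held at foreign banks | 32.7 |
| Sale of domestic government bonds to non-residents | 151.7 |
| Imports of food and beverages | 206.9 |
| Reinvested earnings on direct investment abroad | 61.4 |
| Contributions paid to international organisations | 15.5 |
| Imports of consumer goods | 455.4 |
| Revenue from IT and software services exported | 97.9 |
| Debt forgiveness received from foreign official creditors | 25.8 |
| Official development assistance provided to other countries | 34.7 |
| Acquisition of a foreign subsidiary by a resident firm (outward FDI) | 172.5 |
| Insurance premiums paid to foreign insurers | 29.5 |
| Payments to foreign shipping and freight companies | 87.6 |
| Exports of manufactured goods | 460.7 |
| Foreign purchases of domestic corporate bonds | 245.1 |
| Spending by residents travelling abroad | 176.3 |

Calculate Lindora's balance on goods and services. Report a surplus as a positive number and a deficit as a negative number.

Goods: -206.9 - 455.4 + 460.7 = -201.6
Services: -29.5 - 176.3 + 97.9 - 87.6 = -195.5
Trade balance = -201.6 + (-195.5) = -397.1
(Excluded from the trade balance — financial account: increase in resident deposits held at foreign banks 32.7, sale of domestic government bonds to non-residents 151.7, acquisition of a foreign subsidiary by a resident firm (outward FDI) 172.5, foreign purchases of domestic corporate bonds 245.1; primary income: reinvested earnings on direct investment abroad 61.4; secondary income: contributions paid to international organisations 15.5, official development assistance provided to other countries 34.7; capital account: debt forgiveness received from foreign official creditors 25.8.)

-397.1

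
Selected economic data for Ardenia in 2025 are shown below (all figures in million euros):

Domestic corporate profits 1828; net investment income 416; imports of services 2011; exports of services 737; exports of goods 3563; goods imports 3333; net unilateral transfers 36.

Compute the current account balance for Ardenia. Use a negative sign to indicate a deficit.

-592

Goods balance = 3563 - 3333 = 230
Services balance = 737 - 2011 = -1274
Trade balance (goods + services) = 230 + (-1274) = -1044
Net primary income = 416
Net secondary income = 36
Current account = -1044 + 416 + 36 = -592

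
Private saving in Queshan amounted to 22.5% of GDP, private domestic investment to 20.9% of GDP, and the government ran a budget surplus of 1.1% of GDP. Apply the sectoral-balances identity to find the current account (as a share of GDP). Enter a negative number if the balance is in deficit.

2.7

By the sectoral-balances identity, CA = (S_private - I) + (T - G).
Private balance = 22.5 - 20.9 = 1.6
Government balance (T - G) = 1.1
CA = 1.6 + 1.1 = 2.7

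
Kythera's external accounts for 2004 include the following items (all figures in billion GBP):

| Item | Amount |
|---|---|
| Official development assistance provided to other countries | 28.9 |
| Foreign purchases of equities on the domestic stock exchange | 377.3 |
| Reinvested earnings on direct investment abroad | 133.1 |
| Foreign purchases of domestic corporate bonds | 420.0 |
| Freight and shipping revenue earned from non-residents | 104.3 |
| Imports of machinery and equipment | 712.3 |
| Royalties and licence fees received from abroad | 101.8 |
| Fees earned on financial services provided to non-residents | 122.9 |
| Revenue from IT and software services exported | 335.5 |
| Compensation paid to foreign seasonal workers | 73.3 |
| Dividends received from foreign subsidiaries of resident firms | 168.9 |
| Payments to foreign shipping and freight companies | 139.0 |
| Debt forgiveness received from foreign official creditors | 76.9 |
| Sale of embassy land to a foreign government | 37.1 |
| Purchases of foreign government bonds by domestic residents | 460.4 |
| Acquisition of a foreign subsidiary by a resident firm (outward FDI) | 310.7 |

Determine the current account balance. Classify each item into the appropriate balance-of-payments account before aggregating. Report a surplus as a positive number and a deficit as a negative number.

Goods: -712.3
Services: 335.5 - 139.0 + 101.8 + 104.3 + 122.9 = 525.5
Primary income: -73.3 + 133.1 + 168.9 = 228.7
Secondary income: -28.9
Current account = (-712.3) + 525.5 + 228.7 + (-28.9) = 13.0
(Excluded from the current account — financial account: foreign purchases of equities on the domestic stock exchange 377.3, foreign purchases of domestic corporate bonds 420.0, purchases of foreign government bonds by domestic residents 460.4, acquisition of a foreign subsidiary by a resident firm (outward FDI) 310.7; capital account: debt forgiveness received from foreign official creditors 76.9, sale of embassy land to a foreign government 37.1.)

13.0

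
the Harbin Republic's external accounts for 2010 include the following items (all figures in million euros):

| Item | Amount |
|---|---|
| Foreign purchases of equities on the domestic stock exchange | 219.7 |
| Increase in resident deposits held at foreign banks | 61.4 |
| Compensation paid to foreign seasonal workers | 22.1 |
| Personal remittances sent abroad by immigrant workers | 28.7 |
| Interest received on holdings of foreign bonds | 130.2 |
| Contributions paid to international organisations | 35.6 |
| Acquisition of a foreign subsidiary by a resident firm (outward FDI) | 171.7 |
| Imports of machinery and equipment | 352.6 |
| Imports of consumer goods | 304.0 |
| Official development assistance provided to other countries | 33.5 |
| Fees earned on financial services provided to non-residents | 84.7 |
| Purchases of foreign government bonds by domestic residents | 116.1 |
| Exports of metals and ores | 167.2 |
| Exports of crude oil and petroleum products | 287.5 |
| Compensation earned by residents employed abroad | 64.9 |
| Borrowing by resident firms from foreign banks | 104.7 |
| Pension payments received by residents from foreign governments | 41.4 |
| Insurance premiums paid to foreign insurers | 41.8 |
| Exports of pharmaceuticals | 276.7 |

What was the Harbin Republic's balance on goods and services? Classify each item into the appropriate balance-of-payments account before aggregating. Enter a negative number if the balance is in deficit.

117.7

Goods: -304.0 + 276.7 + 167.2 + 287.5 - 352.6 = 74.8
Services: -41.8 + 84.7 = 42.9
Trade balance = 74.8 + 42.9 = 117.7
(Excluded from the trade balance — financial account: foreign purchases of equities on the domestic stock exchange 219.7, increase in resident deposits held at foreign banks 61.4, acquisition of a foreign subsidiary by a resident firm (outward FDI) 171.7, purchases of foreign government bonds by domestic residents 116.1, borrowing by resident firms from foreign banks 104.7; primary income: compensation paid to foreign seasonal workers 22.1, interest received on holdings of foreign bonds 130.2, compensation earned by residents employed abroad 64.9; secondary income: personal remittances sent abroad by immigrant workers 28.7, contributions paid to international organisations 35.6, official development assistance provided to other countries 33.5, pension payments received by residents from foreign governments 41.4.)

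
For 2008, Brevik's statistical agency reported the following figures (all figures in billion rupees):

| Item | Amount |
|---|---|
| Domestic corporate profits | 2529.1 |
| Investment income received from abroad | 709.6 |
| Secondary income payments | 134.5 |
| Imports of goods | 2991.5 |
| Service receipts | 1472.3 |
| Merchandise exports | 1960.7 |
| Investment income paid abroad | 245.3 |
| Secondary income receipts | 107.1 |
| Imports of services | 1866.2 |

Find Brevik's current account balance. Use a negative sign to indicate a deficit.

Goods balance = 1960.7 - 2991.5 = -1030.8
Services balance = 1472.3 - 1866.2 = -393.9
Trade balance (goods + services) = -1030.8 + (-393.9) = -1424.7
Net primary income = 709.6 - 245.3 = 464.3
Net secondary income = 107.1 - 134.5 = -27.4
Current account = -1424.7 + 464.3 + (-27.4) = -987.8

-987.8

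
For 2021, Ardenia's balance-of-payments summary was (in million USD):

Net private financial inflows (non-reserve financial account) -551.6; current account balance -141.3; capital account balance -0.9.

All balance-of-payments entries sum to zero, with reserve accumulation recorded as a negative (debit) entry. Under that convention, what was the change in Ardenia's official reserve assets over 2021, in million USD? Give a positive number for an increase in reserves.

-693.8

Official reserve transactions balance = -((-141.3) + (-0.9) + (-551.6)) = 693.8
An accumulation of reserves is recorded as a debit (negative entry), so the change in the stock of reserves is the negative of that balance.
Change in official reserves = -(693.8) = -693.8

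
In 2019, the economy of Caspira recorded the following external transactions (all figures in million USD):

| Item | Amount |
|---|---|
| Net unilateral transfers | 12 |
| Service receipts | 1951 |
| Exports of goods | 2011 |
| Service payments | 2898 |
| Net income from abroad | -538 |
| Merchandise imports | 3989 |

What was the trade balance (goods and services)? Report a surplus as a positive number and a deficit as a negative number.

Goods balance = 2011 - 3989 = -1978
Services balance = 1951 - 2898 = -947
Trade balance (goods + services) = -1978 + (-947) = -2925

-2925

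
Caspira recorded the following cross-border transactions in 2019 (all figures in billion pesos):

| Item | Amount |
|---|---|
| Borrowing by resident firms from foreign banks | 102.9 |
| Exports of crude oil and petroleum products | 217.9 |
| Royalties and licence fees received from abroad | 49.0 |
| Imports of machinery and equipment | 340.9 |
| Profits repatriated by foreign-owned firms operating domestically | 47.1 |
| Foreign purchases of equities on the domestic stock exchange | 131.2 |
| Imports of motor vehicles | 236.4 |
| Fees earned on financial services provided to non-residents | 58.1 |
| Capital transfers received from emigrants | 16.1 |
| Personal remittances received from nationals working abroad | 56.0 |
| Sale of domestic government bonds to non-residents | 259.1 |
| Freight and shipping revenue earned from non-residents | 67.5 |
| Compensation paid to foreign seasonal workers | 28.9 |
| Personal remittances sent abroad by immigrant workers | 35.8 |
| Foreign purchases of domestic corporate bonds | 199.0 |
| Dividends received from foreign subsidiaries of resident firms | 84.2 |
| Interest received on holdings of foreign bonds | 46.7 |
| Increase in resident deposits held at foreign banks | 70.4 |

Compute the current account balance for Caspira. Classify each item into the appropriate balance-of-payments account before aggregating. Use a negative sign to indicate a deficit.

Goods: -340.9 + 217.9 - 236.4 = -359.4
Services: 49.0 + 58.1 + 67.5 = 174.6
Primary income: -47.1 + 84.2 + 46.7 - 28.9 = 54.9
Secondary income: -35.8 + 56.0 = 20.2
Current account = (-359.4) + 174.6 + 54.9 + 20.2 = -109.7
(Excluded from the current account — financial account: borrowing by resident firms from foreign banks 102.9, foreign purchases of equities on the domestic stock exchange 131.2, sale of domestic government bonds to non-residents 259.1, foreign purchases of domestic corporate bonds 199.0, increase in resident deposits held at foreign banks 70.4; capital account: capital transfers received from emigrants 16.1.)

-109.7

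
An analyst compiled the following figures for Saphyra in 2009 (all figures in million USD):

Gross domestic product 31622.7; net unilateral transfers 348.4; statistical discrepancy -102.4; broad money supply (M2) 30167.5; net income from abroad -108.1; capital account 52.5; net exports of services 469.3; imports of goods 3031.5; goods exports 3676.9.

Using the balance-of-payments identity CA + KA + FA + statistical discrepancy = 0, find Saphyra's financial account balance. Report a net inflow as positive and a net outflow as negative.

-1305.1

Goods balance = 3676.9 - 3031.5 = 645.4
Services balance = 469.3
Trade balance (goods + services) = 645.4 + 469.3 = 1114.7
Net primary income = -108.1
Net secondary income = 348.4
Current account = 1114.7 + (-108.1) + 348.4 = 1355.0
Financial account = -(1355.0 + 52.5 + (-102.4)) = -1305.1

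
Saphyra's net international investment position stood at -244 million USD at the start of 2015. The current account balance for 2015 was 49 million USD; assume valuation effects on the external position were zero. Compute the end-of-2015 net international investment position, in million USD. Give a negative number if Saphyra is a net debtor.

-195

With no valuation effects, change in NIIP = current account = 49
End-of-year NIIP = -244 + 49 = -195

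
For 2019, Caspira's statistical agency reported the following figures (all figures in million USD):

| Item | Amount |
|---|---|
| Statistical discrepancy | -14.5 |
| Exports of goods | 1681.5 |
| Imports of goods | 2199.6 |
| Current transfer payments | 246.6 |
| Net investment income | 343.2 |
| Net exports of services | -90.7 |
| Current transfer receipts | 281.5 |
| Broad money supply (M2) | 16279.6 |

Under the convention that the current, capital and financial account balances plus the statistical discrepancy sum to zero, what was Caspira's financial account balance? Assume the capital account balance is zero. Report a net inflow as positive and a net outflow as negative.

245.2

Goods balance = 1681.5 - 2199.6 = -518.1
Services balance = -90.7
Trade balance (goods + services) = -518.1 + (-90.7) = -608.8
Net primary income = 343.2
Net secondary income = 281.5 - 246.6 = 34.9
Current account = -608.8 + 343.2 + 34.9 = -230.7
Financial account = -(-230.7 + (-14.5)) = 245.2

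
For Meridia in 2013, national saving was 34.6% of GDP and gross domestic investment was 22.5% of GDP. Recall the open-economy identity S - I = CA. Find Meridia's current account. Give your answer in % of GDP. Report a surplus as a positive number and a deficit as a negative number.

12.1

S - I = CA (net lending to the rest of the world).
CA = S - I = 34.6 - 22.5 = 12.1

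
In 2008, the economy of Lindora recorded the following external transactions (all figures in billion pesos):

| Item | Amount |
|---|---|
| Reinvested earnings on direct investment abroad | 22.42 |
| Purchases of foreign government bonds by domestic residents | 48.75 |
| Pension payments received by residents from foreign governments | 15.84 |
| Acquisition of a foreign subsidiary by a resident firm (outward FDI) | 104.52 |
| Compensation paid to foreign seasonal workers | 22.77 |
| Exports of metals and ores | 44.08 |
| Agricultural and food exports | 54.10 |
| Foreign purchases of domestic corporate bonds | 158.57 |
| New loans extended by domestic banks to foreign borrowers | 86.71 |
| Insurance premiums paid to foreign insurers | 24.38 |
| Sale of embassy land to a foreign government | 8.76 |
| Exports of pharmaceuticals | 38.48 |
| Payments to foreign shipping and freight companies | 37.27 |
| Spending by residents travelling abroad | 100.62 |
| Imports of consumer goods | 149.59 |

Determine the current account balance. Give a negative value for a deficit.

-159.71

Goods: 38.48 - 149.59 + 54.10 + 44.08 = -12.93
Services: -24.38 - 37.27 - 100.62 = -162.27
Primary income: -22.77 + 22.42 = -0.35
Secondary income: 15.84
Current account = (-12.93) + (-162.27) + (-0.35) + 15.84 = -159.71
(Excluded from the current account — financial account: purchases of foreign government bonds by domestic residents 48.75, acquisition of a foreign subsidiary by a resident firm (outward FDI) 104.52, foreign purchases of domestic corporate bonds 158.57, new loans extended by domestic banks to foreign borrowers 86.71; capital account: sale of embassy land to a foreign government 8.76.)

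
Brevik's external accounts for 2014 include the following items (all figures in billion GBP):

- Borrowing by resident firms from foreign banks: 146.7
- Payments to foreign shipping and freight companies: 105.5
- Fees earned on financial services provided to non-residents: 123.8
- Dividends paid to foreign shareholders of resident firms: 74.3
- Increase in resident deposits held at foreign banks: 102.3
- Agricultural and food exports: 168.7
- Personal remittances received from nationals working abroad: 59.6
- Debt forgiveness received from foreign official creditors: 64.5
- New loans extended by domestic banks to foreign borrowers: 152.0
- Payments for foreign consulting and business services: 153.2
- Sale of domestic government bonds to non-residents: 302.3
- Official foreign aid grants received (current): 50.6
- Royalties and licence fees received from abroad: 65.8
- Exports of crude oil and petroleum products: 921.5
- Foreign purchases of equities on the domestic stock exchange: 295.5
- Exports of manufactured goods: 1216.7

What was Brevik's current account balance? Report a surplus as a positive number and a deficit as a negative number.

Goods: 1216.7 + 168.7 + 921.5 = 2306.9
Services: -105.5 + 123.8 - 153.2 + 65.8 = -69.1
Primary income: -74.3
Secondary income: 50.6 + 59.6 = 110.2
Current account = 2306.9 + (-69.1) + (-74.3) + 110.2 = 2273.7
(Excluded from the current account — financial account: borrowing by resident firms from foreign banks 146.7, increase in resident deposits held at foreign banks 102.3, new loans extended by domestic banks to foreign borrowers 152.0, sale of domestic government bonds to non-residents 302.3, foreign purchases of equities on the domestic stock exchange 295.5; capital account: debt forgiveness received from foreign official creditors 64.5.)

2273.7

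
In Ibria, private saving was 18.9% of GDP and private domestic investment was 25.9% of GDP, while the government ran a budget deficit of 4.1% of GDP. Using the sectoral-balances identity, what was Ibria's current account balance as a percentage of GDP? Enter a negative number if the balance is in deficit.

By the sectoral-balances identity, CA = (S_private - I) + (T - G).
Private balance = 18.9 - 25.9 = -7.0
Government balance (T - G) = -4.1
CA = -7.0 + (-4.1) = -11.1

-11.1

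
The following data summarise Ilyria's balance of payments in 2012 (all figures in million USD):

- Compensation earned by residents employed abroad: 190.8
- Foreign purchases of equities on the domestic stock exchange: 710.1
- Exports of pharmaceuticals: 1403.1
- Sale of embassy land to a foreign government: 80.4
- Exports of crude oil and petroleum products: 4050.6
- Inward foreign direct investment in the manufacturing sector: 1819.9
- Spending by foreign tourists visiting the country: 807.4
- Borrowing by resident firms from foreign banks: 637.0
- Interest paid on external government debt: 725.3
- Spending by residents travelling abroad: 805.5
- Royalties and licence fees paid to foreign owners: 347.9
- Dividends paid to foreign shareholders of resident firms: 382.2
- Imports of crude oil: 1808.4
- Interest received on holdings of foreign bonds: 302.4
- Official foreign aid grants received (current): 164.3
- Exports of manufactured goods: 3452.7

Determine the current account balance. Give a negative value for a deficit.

6302.0

Goods: 1403.1 + 4050.6 + 3452.7 - 1808.4 = 7098.0
Services: 807.4 - 805.5 - 347.9 = -346.0
Primary income: -382.2 + 302.4 - 725.3 + 190.8 = -614.3
Secondary income: 164.3
Current account = 7098.0 + (-346.0) + (-614.3) + 164.3 = 6302.0
(Excluded from the current account — financial account: foreign purchases of equities on the domestic stock exchange 710.1, inward foreign direct investment in the manufacturing sector 1819.9, borrowing by resident firms from foreign banks 637.0; capital account: sale of embassy land to a foreign government 80.4.)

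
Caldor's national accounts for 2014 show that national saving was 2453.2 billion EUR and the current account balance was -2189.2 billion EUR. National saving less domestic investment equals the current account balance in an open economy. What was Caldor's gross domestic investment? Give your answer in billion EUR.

4642.4

I = S - CA = 2453.2 - (-2189.2) = 4642.4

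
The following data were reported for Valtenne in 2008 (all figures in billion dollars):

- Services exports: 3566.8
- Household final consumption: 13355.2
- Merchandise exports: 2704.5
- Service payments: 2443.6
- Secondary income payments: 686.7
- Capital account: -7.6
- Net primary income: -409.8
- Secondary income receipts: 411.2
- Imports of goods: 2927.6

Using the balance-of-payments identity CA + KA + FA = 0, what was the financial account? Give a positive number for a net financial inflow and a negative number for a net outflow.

Goods balance = 2704.5 - 2927.6 = -223.1
Services balance = 3566.8 - 2443.6 = 1123.2
Trade balance (goods + services) = -223.1 + 1123.2 = 900.1
Net primary income = -409.8
Net secondary income = 411.2 - 686.7 = -275.5
Current account = 900.1 + (-409.8) + (-275.5) = 214.8
Financial account = -(214.8 + (-7.6)) = -207.2

-207.2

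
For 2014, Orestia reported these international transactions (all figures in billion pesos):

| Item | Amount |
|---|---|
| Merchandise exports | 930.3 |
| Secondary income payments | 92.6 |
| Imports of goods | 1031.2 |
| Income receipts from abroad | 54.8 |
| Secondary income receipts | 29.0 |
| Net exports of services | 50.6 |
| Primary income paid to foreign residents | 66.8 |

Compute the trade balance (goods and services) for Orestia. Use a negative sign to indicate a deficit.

-50.3

Goods balance = 930.3 - 1031.2 = -100.9
Services balance = 50.6
Trade balance (goods + services) = -100.9 + 50.6 = -50.3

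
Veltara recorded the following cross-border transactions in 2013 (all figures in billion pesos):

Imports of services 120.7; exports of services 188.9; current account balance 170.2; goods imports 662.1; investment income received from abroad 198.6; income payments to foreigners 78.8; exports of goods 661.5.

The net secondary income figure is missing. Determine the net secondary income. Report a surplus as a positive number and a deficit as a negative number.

-17.2

Current account = goods balance + services balance + net primary income + net secondary income
Sum of the known components = 187.4
Net secondary income = CA - (known components) = 170.2 - 187.4 = -17.2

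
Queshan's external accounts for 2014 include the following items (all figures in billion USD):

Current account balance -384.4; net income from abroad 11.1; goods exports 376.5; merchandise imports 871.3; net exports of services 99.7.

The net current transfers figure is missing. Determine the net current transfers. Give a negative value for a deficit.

-0.4

Current account = goods balance + services balance + net primary income + net secondary income
Sum of the known components = -384.0
Net current transfers = CA - (known components) = -384.4 - (-384.0) = -0.4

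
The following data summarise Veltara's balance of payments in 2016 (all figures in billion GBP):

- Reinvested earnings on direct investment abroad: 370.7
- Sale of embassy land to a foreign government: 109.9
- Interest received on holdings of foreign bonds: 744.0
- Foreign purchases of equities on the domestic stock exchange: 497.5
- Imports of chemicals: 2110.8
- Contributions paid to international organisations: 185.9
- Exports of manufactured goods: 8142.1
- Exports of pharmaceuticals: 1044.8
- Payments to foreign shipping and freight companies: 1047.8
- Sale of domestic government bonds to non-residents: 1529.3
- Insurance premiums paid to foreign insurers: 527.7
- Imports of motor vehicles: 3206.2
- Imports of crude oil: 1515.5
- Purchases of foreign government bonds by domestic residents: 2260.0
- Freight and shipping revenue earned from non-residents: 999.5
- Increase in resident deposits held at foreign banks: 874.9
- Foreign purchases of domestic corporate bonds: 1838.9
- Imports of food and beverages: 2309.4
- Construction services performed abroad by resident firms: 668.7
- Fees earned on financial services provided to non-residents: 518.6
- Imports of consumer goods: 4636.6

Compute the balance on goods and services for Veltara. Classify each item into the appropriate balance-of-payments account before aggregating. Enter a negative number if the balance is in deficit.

Goods: -3206.2 - 1515.5 - 2309.4 - 4636.6 + 8142.1 - 2110.8 + 1044.8 = -4591.6
Services: -527.7 + 999.5 + 518.6 + 668.7 - 1047.8 = 611.3
Trade balance = -4591.6 + 611.3 = -3980.3
(Excluded from the trade balance — primary income: reinvested earnings on direct investment abroad 370.7, interest received on holdings of foreign bonds 744.0; capital account: sale of embassy land to a foreign government 109.9; financial account: foreign purchases of equities on the domestic stock exchange 497.5, sale of domestic government bonds to non-residents 1529.3, purchases of foreign government bonds by domestic residents 2260.0, increase in resident deposits held at foreign banks 874.9, foreign purchases of domestic corporate bonds 1838.9; secondary income: contributions paid to international organisations 185.9.)

-3980.3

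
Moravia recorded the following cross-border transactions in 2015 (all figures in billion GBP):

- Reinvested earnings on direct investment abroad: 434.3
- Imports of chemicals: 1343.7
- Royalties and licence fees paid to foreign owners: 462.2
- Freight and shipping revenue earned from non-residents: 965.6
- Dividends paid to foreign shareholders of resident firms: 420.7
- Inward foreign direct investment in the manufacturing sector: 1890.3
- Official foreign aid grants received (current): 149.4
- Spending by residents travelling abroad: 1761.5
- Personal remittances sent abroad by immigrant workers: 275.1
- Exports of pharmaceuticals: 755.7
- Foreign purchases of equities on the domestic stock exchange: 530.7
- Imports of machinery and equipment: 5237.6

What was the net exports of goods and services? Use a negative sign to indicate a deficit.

Goods: -1343.7 - 5237.6 + 755.7 = -5825.6
Services: -1761.5 - 462.2 + 965.6 = -1258.1
Trade balance = -5825.6 + (-1258.1) = -7083.7
(Excluded from the trade balance — primary income: reinvested earnings on direct investment abroad 434.3, dividends paid to foreign shareholders of resident firms 420.7; financial account: inward foreign direct investment in the manufacturing sector 1890.3, foreign purchases of equities on the domestic stock exchange 530.7; secondary income: official foreign aid grants received (current) 149.4, personal remittances sent abroad by immigrant workers 275.1.)

-7083.7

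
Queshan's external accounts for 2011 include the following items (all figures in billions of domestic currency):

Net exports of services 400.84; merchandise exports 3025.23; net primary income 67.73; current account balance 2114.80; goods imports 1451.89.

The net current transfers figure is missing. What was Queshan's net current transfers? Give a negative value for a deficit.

Current account = goods balance + services balance + net primary income + net secondary income
Sum of the known components = 2041.91
Net current transfers = CA - (known components) = 2114.80 - 2041.91 = 72.89

72.89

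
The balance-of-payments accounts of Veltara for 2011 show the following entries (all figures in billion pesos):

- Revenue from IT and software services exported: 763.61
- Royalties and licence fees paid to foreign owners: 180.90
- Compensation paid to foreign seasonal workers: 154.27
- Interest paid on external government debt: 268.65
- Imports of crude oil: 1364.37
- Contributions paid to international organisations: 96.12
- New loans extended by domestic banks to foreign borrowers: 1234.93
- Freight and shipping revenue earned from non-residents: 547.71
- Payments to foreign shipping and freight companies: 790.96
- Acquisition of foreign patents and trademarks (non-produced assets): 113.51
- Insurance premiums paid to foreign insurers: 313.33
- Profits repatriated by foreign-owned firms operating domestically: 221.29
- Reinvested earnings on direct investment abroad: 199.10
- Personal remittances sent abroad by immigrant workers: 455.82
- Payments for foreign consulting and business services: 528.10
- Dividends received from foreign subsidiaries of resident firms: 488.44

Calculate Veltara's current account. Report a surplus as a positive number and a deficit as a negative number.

-2374.95

Goods: -1364.37
Services: -313.33 - 790.96 - 528.10 - 180.90 + 547.71 + 763.61 = -501.97
Primary income: -154.27 + 488.44 - 221.29 + 199.10 - 268.65 = 43.33
Secondary income: -96.12 - 455.82 = -551.94
Current account = (-1364.37) + (-501.97) + 43.33 + (-551.94) = -2374.95
(Excluded from the current account — financial account: new loans extended by domestic banks to foreign borrowers 1234.93; capital account: acquisition of foreign patents and trademarks (non-produced assets) 113.51.)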